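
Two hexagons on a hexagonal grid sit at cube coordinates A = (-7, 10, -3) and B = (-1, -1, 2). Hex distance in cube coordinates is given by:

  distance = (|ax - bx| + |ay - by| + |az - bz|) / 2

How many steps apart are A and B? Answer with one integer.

Answer: 11

Derivation:
|ax - bx| = |-7 - (-1)| = 6
|ay - by| = |10 - (-1)| = 11
|az - bz| = |-3 - 2| = 5
distance = (6 + 11 + 5) / 2 = 22 / 2 = 11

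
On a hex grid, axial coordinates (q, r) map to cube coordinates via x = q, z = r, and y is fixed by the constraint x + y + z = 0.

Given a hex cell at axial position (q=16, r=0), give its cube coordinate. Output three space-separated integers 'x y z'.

x = q = 16
z = r = 0
y = -x - z = -(16) - (0) = -16

Answer: 16 -16 0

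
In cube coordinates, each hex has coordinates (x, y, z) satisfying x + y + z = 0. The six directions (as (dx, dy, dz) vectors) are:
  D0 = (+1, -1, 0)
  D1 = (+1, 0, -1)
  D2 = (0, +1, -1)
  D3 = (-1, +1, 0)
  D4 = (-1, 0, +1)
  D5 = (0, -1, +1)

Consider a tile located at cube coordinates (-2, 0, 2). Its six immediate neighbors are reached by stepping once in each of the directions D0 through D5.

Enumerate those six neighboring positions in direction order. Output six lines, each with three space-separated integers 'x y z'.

Answer: -1 -1 2
-1 0 1
-2 1 1
-3 1 2
-3 0 3
-2 -1 3

Derivation:
Center: (-2, 0, 2). Add each direction:
  D0: (-2, 0, 2) + (1, -1, 0) = (-1, -1, 2)
  D1: (-2, 0, 2) + (1, 0, -1) = (-1, 0, 1)
  D2: (-2, 0, 2) + (0, 1, -1) = (-2, 1, 1)
  D3: (-2, 0, 2) + (-1, 1, 0) = (-3, 1, 2)
  D4: (-2, 0, 2) + (-1, 0, 1) = (-3, 0, 3)
  D5: (-2, 0, 2) + (0, -1, 1) = (-2, -1, 3)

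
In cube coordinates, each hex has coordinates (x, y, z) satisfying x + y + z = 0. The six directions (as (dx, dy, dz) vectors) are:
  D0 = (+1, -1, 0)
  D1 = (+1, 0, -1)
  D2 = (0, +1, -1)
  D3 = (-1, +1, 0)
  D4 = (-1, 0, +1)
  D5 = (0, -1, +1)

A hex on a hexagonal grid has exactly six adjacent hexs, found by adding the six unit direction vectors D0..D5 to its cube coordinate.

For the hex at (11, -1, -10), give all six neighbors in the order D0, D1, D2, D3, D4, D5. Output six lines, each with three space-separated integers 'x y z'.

Center: (11, -1, -10). Add each direction:
  D0: (11, -1, -10) + (1, -1, 0) = (12, -2, -10)
  D1: (11, -1, -10) + (1, 0, -1) = (12, -1, -11)
  D2: (11, -1, -10) + (0, 1, -1) = (11, 0, -11)
  D3: (11, -1, -10) + (-1, 1, 0) = (10, 0, -10)
  D4: (11, -1, -10) + (-1, 0, 1) = (10, -1, -9)
  D5: (11, -1, -10) + (0, -1, 1) = (11, -2, -9)

Answer: 12 -2 -10
12 -1 -11
11 0 -11
10 0 -10
10 -1 -9
11 -2 -9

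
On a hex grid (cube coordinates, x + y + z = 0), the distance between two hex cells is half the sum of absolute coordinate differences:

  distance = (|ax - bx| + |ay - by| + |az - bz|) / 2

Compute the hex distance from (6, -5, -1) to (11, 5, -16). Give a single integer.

Answer: 15

Derivation:
|ax - bx| = |6 - 11| = 5
|ay - by| = |-5 - 5| = 10
|az - bz| = |-1 - (-16)| = 15
distance = (5 + 10 + 15) / 2 = 30 / 2 = 15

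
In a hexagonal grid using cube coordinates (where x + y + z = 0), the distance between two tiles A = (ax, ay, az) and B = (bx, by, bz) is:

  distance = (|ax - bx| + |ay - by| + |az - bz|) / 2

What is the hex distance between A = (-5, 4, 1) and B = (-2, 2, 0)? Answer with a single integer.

|ax - bx| = |-5 - (-2)| = 3
|ay - by| = |4 - 2| = 2
|az - bz| = |1 - 0| = 1
distance = (3 + 2 + 1) / 2 = 6 / 2 = 3

Answer: 3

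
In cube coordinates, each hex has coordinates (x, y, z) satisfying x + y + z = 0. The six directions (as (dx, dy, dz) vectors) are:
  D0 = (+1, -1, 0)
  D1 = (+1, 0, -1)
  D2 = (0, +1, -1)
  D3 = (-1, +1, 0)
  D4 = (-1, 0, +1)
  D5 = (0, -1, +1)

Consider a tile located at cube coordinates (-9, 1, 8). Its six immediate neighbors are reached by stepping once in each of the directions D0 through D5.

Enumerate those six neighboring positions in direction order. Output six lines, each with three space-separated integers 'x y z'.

Center: (-9, 1, 8). Add each direction:
  D0: (-9, 1, 8) + (1, -1, 0) = (-8, 0, 8)
  D1: (-9, 1, 8) + (1, 0, -1) = (-8, 1, 7)
  D2: (-9, 1, 8) + (0, 1, -1) = (-9, 2, 7)
  D3: (-9, 1, 8) + (-1, 1, 0) = (-10, 2, 8)
  D4: (-9, 1, 8) + (-1, 0, 1) = (-10, 1, 9)
  D5: (-9, 1, 8) + (0, -1, 1) = (-9, 0, 9)

Answer: -8 0 8
-8 1 7
-9 2 7
-10 2 8
-10 1 9
-9 0 9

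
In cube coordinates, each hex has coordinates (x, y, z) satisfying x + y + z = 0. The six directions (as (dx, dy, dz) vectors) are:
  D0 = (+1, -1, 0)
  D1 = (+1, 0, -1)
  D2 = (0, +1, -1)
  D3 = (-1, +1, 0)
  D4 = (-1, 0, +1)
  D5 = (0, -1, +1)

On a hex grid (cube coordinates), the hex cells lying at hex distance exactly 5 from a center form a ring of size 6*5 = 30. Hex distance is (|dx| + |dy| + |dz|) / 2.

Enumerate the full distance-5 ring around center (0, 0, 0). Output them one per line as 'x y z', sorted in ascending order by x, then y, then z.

Answer: -5 0 5
-5 1 4
-5 2 3
-5 3 2
-5 4 1
-5 5 0
-4 -1 5
-4 5 -1
-3 -2 5
-3 5 -2
-2 -3 5
-2 5 -3
-1 -4 5
-1 5 -4
0 -5 5
0 5 -5
1 -5 4
1 4 -5
2 -5 3
2 3 -5
3 -5 2
3 2 -5
4 -5 1
4 1 -5
5 -5 0
5 -4 -1
5 -3 -2
5 -2 -3
5 -1 -4
5 0 -5

Derivation:
Walk ring at distance 5 from (0, 0, 0):
Start at center + D4*5 = (-5, 0, 5)
  hex 0: (-5, 0, 5)
  hex 1: (-4, -1, 5)
  hex 2: (-3, -2, 5)
  hex 3: (-2, -3, 5)
  hex 4: (-1, -4, 5)
  hex 5: (0, -5, 5)
  hex 6: (1, -5, 4)
  hex 7: (2, -5, 3)
  hex 8: (3, -5, 2)
  hex 9: (4, -5, 1)
  hex 10: (5, -5, 0)
  hex 11: (5, -4, -1)
  hex 12: (5, -3, -2)
  hex 13: (5, -2, -3)
  hex 14: (5, -1, -4)
  hex 15: (5, 0, -5)
  hex 16: (4, 1, -5)
  hex 17: (3, 2, -5)
  hex 18: (2, 3, -5)
  hex 19: (1, 4, -5)
  hex 20: (0, 5, -5)
  hex 21: (-1, 5, -4)
  hex 22: (-2, 5, -3)
  hex 23: (-3, 5, -2)
  hex 24: (-4, 5, -1)
  hex 25: (-5, 5, 0)
  hex 26: (-5, 4, 1)
  hex 27: (-5, 3, 2)
  hex 28: (-5, 2, 3)
  hex 29: (-5, 1, 4)
Sorted: 30 hexes.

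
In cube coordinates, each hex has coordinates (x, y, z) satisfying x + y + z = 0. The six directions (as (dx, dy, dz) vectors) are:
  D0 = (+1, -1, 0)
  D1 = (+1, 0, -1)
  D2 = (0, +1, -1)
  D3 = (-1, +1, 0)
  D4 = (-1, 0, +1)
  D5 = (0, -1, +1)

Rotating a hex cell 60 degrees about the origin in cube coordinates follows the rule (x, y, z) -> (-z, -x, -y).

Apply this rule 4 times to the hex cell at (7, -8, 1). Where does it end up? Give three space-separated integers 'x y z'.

Answer: 1 7 -8

Derivation:
Start: (7, -8, 1)
Step 1: (7, -8, 1) -> (-(1), -(7), -(-8)) = (-1, -7, 8)
Step 2: (-1, -7, 8) -> (-(8), -(-1), -(-7)) = (-8, 1, 7)
Step 3: (-8, 1, 7) -> (-(7), -(-8), -(1)) = (-7, 8, -1)
Step 4: (-7, 8, -1) -> (-(-1), -(-7), -(8)) = (1, 7, -8)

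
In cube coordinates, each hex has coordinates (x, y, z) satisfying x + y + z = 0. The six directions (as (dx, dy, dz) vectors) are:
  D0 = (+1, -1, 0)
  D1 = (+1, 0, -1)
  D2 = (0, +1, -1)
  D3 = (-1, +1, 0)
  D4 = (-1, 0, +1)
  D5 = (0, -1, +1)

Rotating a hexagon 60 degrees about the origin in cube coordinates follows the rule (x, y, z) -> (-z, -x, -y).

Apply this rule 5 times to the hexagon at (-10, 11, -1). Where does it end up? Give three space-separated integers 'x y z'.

Start: (-10, 11, -1)
Step 1: (-10, 11, -1) -> (-(-1), -(-10), -(11)) = (1, 10, -11)
Step 2: (1, 10, -11) -> (-(-11), -(1), -(10)) = (11, -1, -10)
Step 3: (11, -1, -10) -> (-(-10), -(11), -(-1)) = (10, -11, 1)
Step 4: (10, -11, 1) -> (-(1), -(10), -(-11)) = (-1, -10, 11)
Step 5: (-1, -10, 11) -> (-(11), -(-1), -(-10)) = (-11, 1, 10)

Answer: -11 1 10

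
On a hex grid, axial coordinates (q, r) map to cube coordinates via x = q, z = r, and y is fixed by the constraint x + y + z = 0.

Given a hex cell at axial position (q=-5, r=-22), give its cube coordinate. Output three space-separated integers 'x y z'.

x = q = -5
z = r = -22
y = -x - z = -(-5) - (-22) = 27

Answer: -5 27 -22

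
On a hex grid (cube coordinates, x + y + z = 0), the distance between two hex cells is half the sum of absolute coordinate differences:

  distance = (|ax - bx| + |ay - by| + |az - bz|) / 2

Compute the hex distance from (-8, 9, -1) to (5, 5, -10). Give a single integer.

Answer: 13

Derivation:
|ax - bx| = |-8 - 5| = 13
|ay - by| = |9 - 5| = 4
|az - bz| = |-1 - (-10)| = 9
distance = (13 + 4 + 9) / 2 = 26 / 2 = 13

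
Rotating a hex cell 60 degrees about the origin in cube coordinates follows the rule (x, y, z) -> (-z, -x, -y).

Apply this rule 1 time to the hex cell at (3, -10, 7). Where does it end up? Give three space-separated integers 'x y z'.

Answer: -7 -3 10

Derivation:
Start: (3, -10, 7)
Step 1: (3, -10, 7) -> (-(7), -(3), -(-10)) = (-7, -3, 10)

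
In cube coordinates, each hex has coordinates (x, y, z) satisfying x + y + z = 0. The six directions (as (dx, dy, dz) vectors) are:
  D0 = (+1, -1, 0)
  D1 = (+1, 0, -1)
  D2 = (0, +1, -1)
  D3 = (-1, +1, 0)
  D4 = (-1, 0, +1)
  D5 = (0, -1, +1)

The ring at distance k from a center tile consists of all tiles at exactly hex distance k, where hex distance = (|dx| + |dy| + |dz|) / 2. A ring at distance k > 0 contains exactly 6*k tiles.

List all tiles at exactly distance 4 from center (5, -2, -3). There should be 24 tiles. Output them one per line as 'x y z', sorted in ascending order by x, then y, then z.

Answer: 1 -2 1
1 -1 0
1 0 -1
1 1 -2
1 2 -3
2 -3 1
2 2 -4
3 -4 1
3 2 -5
4 -5 1
4 2 -6
5 -6 1
5 2 -7
6 -6 0
6 1 -7
7 -6 -1
7 0 -7
8 -6 -2
8 -1 -7
9 -6 -3
9 -5 -4
9 -4 -5
9 -3 -6
9 -2 -7

Derivation:
Walk ring at distance 4 from (5, -2, -3):
Start at center + D4*4 = (1, -2, 1)
  hex 0: (1, -2, 1)
  hex 1: (2, -3, 1)
  hex 2: (3, -4, 1)
  hex 3: (4, -5, 1)
  hex 4: (5, -6, 1)
  hex 5: (6, -6, 0)
  hex 6: (7, -6, -1)
  hex 7: (8, -6, -2)
  hex 8: (9, -6, -3)
  hex 9: (9, -5, -4)
  hex 10: (9, -4, -5)
  hex 11: (9, -3, -6)
  hex 12: (9, -2, -7)
  hex 13: (8, -1, -7)
  hex 14: (7, 0, -7)
  hex 15: (6, 1, -7)
  hex 16: (5, 2, -7)
  hex 17: (4, 2, -6)
  hex 18: (3, 2, -5)
  hex 19: (2, 2, -4)
  hex 20: (1, 2, -3)
  hex 21: (1, 1, -2)
  hex 22: (1, 0, -1)
  hex 23: (1, -1, 0)
Sorted: 24 hexes.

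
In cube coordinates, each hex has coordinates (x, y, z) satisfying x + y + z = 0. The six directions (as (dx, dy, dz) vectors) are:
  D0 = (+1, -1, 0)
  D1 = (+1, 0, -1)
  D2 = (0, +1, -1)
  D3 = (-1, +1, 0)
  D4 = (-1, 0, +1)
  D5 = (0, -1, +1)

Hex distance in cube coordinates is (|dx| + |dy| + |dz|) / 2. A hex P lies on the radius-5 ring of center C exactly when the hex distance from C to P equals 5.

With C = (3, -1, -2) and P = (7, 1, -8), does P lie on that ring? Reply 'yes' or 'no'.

Answer: no

Derivation:
|px - cx| = |7 - 3| = 4
|py - cy| = |1 - (-1)| = 2
|pz - cz| = |-8 - (-2)| = 6
distance = (4+2+6)/2 = 12/2 = 6
radius = 5; distance != radius -> no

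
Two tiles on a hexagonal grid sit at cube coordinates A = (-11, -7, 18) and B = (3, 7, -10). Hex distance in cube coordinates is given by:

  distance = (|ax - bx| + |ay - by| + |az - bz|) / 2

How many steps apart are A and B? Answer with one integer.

Answer: 28

Derivation:
|ax - bx| = |-11 - 3| = 14
|ay - by| = |-7 - 7| = 14
|az - bz| = |18 - (-10)| = 28
distance = (14 + 14 + 28) / 2 = 56 / 2 = 28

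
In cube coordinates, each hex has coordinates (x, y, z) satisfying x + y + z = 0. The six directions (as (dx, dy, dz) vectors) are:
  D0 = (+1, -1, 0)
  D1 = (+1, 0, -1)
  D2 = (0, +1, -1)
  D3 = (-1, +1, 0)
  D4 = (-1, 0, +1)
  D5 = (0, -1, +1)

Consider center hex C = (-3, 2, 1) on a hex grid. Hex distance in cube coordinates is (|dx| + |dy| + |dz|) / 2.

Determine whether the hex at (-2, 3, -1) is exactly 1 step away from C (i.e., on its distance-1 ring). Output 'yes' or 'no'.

Answer: no

Derivation:
|px - cx| = |-2 - (-3)| = 1
|py - cy| = |3 - 2| = 1
|pz - cz| = |-1 - 1| = 2
distance = (1+1+2)/2 = 4/2 = 2
radius = 1; distance != radius -> no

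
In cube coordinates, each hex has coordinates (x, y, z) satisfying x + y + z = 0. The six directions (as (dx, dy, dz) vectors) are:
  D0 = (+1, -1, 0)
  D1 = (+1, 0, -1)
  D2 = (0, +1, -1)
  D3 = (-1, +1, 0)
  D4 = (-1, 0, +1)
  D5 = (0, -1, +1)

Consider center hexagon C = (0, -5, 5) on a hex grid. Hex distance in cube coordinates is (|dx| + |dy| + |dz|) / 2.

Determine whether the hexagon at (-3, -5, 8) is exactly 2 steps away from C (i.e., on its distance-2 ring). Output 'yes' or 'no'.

Answer: no

Derivation:
|px - cx| = |-3 - 0| = 3
|py - cy| = |-5 - (-5)| = 0
|pz - cz| = |8 - 5| = 3
distance = (3+0+3)/2 = 6/2 = 3
radius = 2; distance != radius -> no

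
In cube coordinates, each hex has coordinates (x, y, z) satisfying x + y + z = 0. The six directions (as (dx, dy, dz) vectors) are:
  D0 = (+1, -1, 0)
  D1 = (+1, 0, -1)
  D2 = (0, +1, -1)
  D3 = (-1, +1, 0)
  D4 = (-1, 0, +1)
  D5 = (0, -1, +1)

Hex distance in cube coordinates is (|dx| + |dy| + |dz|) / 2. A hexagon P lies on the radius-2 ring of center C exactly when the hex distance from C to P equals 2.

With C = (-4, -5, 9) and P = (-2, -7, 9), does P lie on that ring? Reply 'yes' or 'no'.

|px - cx| = |-2 - (-4)| = 2
|py - cy| = |-7 - (-5)| = 2
|pz - cz| = |9 - 9| = 0
distance = (2+2+0)/2 = 4/2 = 2
radius = 2; distance == radius -> yes

Answer: yes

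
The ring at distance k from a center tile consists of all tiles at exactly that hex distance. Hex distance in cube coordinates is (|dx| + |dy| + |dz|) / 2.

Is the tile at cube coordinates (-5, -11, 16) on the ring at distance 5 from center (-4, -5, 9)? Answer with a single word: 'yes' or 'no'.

|px - cx| = |-5 - (-4)| = 1
|py - cy| = |-11 - (-5)| = 6
|pz - cz| = |16 - 9| = 7
distance = (1+6+7)/2 = 14/2 = 7
radius = 5; distance != radius -> no

Answer: no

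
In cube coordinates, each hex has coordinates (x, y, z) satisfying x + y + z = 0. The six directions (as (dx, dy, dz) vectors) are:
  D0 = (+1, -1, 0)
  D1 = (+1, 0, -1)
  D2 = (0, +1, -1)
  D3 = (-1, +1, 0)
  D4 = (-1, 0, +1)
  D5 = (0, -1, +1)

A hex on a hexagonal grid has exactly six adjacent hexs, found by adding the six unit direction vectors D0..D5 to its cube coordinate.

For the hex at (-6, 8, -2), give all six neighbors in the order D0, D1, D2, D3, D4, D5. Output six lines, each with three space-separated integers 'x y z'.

Answer: -5 7 -2
-5 8 -3
-6 9 -3
-7 9 -2
-7 8 -1
-6 7 -1

Derivation:
Center: (-6, 8, -2). Add each direction:
  D0: (-6, 8, -2) + (1, -1, 0) = (-5, 7, -2)
  D1: (-6, 8, -2) + (1, 0, -1) = (-5, 8, -3)
  D2: (-6, 8, -2) + (0, 1, -1) = (-6, 9, -3)
  D3: (-6, 8, -2) + (-1, 1, 0) = (-7, 9, -2)
  D4: (-6, 8, -2) + (-1, 0, 1) = (-7, 8, -1)
  D5: (-6, 8, -2) + (0, -1, 1) = (-6, 7, -1)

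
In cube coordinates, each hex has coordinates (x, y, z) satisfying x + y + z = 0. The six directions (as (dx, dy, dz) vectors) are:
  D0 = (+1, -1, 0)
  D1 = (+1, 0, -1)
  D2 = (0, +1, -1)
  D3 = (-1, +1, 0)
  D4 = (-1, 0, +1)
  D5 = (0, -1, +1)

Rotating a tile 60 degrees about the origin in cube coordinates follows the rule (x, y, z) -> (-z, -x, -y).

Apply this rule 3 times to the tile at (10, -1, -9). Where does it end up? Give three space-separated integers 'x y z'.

Answer: -10 1 9

Derivation:
Start: (10, -1, -9)
Step 1: (10, -1, -9) -> (-(-9), -(10), -(-1)) = (9, -10, 1)
Step 2: (9, -10, 1) -> (-(1), -(9), -(-10)) = (-1, -9, 10)
Step 3: (-1, -9, 10) -> (-(10), -(-1), -(-9)) = (-10, 1, 9)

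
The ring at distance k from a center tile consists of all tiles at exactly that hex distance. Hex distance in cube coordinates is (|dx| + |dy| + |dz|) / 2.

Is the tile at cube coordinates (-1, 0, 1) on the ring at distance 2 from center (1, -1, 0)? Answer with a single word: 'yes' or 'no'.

|px - cx| = |-1 - 1| = 2
|py - cy| = |0 - (-1)| = 1
|pz - cz| = |1 - 0| = 1
distance = (2+1+1)/2 = 4/2 = 2
radius = 2; distance == radius -> yes

Answer: yes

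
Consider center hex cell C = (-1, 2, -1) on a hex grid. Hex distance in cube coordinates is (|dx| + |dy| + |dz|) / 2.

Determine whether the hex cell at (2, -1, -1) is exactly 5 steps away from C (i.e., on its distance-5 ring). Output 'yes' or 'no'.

|px - cx| = |2 - (-1)| = 3
|py - cy| = |-1 - 2| = 3
|pz - cz| = |-1 - (-1)| = 0
distance = (3+3+0)/2 = 6/2 = 3
radius = 5; distance != radius -> no

Answer: no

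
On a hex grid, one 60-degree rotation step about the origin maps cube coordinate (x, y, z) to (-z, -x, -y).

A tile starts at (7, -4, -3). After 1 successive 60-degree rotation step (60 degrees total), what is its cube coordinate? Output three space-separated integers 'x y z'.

Start: (7, -4, -3)
Step 1: (7, -4, -3) -> (-(-3), -(7), -(-4)) = (3, -7, 4)

Answer: 3 -7 4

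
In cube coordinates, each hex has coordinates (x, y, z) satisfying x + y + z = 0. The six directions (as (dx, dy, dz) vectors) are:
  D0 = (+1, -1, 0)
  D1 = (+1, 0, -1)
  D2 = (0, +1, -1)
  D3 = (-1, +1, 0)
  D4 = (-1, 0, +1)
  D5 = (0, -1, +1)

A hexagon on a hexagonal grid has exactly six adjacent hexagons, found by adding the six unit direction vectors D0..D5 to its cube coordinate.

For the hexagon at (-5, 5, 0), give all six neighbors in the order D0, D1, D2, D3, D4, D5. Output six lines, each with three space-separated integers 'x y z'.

Answer: -4 4 0
-4 5 -1
-5 6 -1
-6 6 0
-6 5 1
-5 4 1

Derivation:
Center: (-5, 5, 0). Add each direction:
  D0: (-5, 5, 0) + (1, -1, 0) = (-4, 4, 0)
  D1: (-5, 5, 0) + (1, 0, -1) = (-4, 5, -1)
  D2: (-5, 5, 0) + (0, 1, -1) = (-5, 6, -1)
  D3: (-5, 5, 0) + (-1, 1, 0) = (-6, 6, 0)
  D4: (-5, 5, 0) + (-1, 0, 1) = (-6, 5, 1)
  D5: (-5, 5, 0) + (0, -1, 1) = (-5, 4, 1)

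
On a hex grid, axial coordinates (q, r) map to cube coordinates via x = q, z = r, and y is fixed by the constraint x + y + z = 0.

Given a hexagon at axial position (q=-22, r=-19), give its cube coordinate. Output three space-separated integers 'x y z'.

Answer: -22 41 -19

Derivation:
x = q = -22
z = r = -19
y = -x - z = -(-22) - (-19) = 41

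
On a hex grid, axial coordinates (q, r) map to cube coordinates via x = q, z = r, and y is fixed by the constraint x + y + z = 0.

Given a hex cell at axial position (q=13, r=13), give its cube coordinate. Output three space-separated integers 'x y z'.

x = q = 13
z = r = 13
y = -x - z = -(13) - (13) = -26

Answer: 13 -26 13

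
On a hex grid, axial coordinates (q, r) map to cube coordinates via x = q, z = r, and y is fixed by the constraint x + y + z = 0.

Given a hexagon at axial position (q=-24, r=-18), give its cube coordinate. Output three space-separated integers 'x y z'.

x = q = -24
z = r = -18
y = -x - z = -(-24) - (-18) = 42

Answer: -24 42 -18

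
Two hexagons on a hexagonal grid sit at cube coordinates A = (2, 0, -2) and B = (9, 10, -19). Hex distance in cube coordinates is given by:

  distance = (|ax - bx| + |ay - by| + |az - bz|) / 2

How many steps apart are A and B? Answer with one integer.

Answer: 17

Derivation:
|ax - bx| = |2 - 9| = 7
|ay - by| = |0 - 10| = 10
|az - bz| = |-2 - (-19)| = 17
distance = (7 + 10 + 17) / 2 = 34 / 2 = 17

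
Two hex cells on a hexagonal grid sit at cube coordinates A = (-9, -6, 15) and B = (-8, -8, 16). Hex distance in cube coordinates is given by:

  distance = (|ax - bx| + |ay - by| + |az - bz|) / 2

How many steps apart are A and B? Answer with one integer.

Answer: 2

Derivation:
|ax - bx| = |-9 - (-8)| = 1
|ay - by| = |-6 - (-8)| = 2
|az - bz| = |15 - 16| = 1
distance = (1 + 2 + 1) / 2 = 4 / 2 = 2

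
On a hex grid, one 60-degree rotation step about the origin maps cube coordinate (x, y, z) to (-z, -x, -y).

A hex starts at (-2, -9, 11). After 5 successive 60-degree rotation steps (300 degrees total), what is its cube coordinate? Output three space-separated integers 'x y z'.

Answer: 9 -11 2

Derivation:
Start: (-2, -9, 11)
Step 1: (-2, -9, 11) -> (-(11), -(-2), -(-9)) = (-11, 2, 9)
Step 2: (-11, 2, 9) -> (-(9), -(-11), -(2)) = (-9, 11, -2)
Step 3: (-9, 11, -2) -> (-(-2), -(-9), -(11)) = (2, 9, -11)
Step 4: (2, 9, -11) -> (-(-11), -(2), -(9)) = (11, -2, -9)
Step 5: (11, -2, -9) -> (-(-9), -(11), -(-2)) = (9, -11, 2)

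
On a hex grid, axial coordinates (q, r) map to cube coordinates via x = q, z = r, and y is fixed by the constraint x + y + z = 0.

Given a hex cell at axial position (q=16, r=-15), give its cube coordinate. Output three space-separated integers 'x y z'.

Answer: 16 -1 -15

Derivation:
x = q = 16
z = r = -15
y = -x - z = -(16) - (-15) = -1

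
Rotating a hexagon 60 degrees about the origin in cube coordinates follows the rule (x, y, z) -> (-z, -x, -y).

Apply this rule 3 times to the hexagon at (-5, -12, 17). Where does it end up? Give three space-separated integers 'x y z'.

Answer: 5 12 -17

Derivation:
Start: (-5, -12, 17)
Step 1: (-5, -12, 17) -> (-(17), -(-5), -(-12)) = (-17, 5, 12)
Step 2: (-17, 5, 12) -> (-(12), -(-17), -(5)) = (-12, 17, -5)
Step 3: (-12, 17, -5) -> (-(-5), -(-12), -(17)) = (5, 12, -17)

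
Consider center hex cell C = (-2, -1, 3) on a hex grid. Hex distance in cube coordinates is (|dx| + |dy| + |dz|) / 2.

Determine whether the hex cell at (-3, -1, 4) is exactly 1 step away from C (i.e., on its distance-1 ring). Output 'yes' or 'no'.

|px - cx| = |-3 - (-2)| = 1
|py - cy| = |-1 - (-1)| = 0
|pz - cz| = |4 - 3| = 1
distance = (1+0+1)/2 = 2/2 = 1
radius = 1; distance == radius -> yes

Answer: yes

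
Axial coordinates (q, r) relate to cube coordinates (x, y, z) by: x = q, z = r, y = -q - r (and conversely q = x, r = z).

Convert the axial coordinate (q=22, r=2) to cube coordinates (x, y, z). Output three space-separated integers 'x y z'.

Answer: 22 -24 2

Derivation:
x = q = 22
z = r = 2
y = -x - z = -(22) - (2) = -24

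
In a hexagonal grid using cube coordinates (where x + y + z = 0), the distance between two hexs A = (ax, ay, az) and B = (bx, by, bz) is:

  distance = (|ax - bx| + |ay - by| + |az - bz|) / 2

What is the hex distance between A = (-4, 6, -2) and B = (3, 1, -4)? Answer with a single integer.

Answer: 7

Derivation:
|ax - bx| = |-4 - 3| = 7
|ay - by| = |6 - 1| = 5
|az - bz| = |-2 - (-4)| = 2
distance = (7 + 5 + 2) / 2 = 14 / 2 = 7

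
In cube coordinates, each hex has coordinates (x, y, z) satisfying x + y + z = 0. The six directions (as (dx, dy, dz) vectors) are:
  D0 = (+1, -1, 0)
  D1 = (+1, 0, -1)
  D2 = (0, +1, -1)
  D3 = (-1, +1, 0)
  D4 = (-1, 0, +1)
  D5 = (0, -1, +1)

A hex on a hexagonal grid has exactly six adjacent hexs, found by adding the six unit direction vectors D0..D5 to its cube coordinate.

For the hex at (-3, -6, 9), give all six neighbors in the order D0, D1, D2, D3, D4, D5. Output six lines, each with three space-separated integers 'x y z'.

Center: (-3, -6, 9). Add each direction:
  D0: (-3, -6, 9) + (1, -1, 0) = (-2, -7, 9)
  D1: (-3, -6, 9) + (1, 0, -1) = (-2, -6, 8)
  D2: (-3, -6, 9) + (0, 1, -1) = (-3, -5, 8)
  D3: (-3, -6, 9) + (-1, 1, 0) = (-4, -5, 9)
  D4: (-3, -6, 9) + (-1, 0, 1) = (-4, -6, 10)
  D5: (-3, -6, 9) + (0, -1, 1) = (-3, -7, 10)

Answer: -2 -7 9
-2 -6 8
-3 -5 8
-4 -5 9
-4 -6 10
-3 -7 10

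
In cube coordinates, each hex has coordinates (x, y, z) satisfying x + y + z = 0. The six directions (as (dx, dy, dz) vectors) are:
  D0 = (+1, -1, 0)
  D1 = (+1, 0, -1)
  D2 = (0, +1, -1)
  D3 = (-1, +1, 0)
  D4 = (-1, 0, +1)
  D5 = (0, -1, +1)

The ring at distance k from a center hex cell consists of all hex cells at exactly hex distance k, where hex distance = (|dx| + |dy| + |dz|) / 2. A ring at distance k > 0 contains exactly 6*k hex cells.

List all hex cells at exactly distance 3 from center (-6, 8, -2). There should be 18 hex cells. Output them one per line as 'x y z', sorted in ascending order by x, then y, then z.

Answer: -9 8 1
-9 9 0
-9 10 -1
-9 11 -2
-8 7 1
-8 11 -3
-7 6 1
-7 11 -4
-6 5 1
-6 11 -5
-5 5 0
-5 10 -5
-4 5 -1
-4 9 -5
-3 5 -2
-3 6 -3
-3 7 -4
-3 8 -5

Derivation:
Walk ring at distance 3 from (-6, 8, -2):
Start at center + D4*3 = (-9, 8, 1)
  hex 0: (-9, 8, 1)
  hex 1: (-8, 7, 1)
  hex 2: (-7, 6, 1)
  hex 3: (-6, 5, 1)
  hex 4: (-5, 5, 0)
  hex 5: (-4, 5, -1)
  hex 6: (-3, 5, -2)
  hex 7: (-3, 6, -3)
  hex 8: (-3, 7, -4)
  hex 9: (-3, 8, -5)
  hex 10: (-4, 9, -5)
  hex 11: (-5, 10, -5)
  hex 12: (-6, 11, -5)
  hex 13: (-7, 11, -4)
  hex 14: (-8, 11, -3)
  hex 15: (-9, 11, -2)
  hex 16: (-9, 10, -1)
  hex 17: (-9, 9, 0)
Sorted: 18 hexes.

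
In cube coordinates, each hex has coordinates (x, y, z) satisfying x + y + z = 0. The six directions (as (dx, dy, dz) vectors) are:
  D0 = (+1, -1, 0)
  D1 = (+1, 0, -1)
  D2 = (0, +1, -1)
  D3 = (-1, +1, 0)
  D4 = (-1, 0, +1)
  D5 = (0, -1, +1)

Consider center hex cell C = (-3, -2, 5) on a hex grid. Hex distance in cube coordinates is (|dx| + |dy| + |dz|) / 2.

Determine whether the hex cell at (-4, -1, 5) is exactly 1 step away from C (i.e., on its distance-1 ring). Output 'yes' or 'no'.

Answer: yes

Derivation:
|px - cx| = |-4 - (-3)| = 1
|py - cy| = |-1 - (-2)| = 1
|pz - cz| = |5 - 5| = 0
distance = (1+1+0)/2 = 2/2 = 1
radius = 1; distance == radius -> yes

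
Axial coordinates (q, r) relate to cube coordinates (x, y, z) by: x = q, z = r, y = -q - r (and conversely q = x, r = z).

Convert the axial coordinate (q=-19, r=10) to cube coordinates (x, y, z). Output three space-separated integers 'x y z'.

x = q = -19
z = r = 10
y = -x - z = -(-19) - (10) = 9

Answer: -19 9 10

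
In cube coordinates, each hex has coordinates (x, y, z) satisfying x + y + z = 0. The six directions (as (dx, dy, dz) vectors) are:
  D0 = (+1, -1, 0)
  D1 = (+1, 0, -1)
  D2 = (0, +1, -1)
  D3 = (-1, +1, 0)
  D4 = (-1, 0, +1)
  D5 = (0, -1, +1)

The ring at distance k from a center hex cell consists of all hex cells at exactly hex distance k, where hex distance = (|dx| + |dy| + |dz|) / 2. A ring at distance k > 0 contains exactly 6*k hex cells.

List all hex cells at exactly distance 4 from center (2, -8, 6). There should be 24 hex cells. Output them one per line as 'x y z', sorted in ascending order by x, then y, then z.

Answer: -2 -8 10
-2 -7 9
-2 -6 8
-2 -5 7
-2 -4 6
-1 -9 10
-1 -4 5
0 -10 10
0 -4 4
1 -11 10
1 -4 3
2 -12 10
2 -4 2
3 -12 9
3 -5 2
4 -12 8
4 -6 2
5 -12 7
5 -7 2
6 -12 6
6 -11 5
6 -10 4
6 -9 3
6 -8 2

Derivation:
Walk ring at distance 4 from (2, -8, 6):
Start at center + D4*4 = (-2, -8, 10)
  hex 0: (-2, -8, 10)
  hex 1: (-1, -9, 10)
  hex 2: (0, -10, 10)
  hex 3: (1, -11, 10)
  hex 4: (2, -12, 10)
  hex 5: (3, -12, 9)
  hex 6: (4, -12, 8)
  hex 7: (5, -12, 7)
  hex 8: (6, -12, 6)
  hex 9: (6, -11, 5)
  hex 10: (6, -10, 4)
  hex 11: (6, -9, 3)
  hex 12: (6, -8, 2)
  hex 13: (5, -7, 2)
  hex 14: (4, -6, 2)
  hex 15: (3, -5, 2)
  hex 16: (2, -4, 2)
  hex 17: (1, -4, 3)
  hex 18: (0, -4, 4)
  hex 19: (-1, -4, 5)
  hex 20: (-2, -4, 6)
  hex 21: (-2, -5, 7)
  hex 22: (-2, -6, 8)
  hex 23: (-2, -7, 9)
Sorted: 24 hexes.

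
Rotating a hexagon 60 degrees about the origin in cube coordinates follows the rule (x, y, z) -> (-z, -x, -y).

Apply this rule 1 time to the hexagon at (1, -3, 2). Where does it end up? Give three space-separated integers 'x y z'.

Start: (1, -3, 2)
Step 1: (1, -3, 2) -> (-(2), -(1), -(-3)) = (-2, -1, 3)

Answer: -2 -1 3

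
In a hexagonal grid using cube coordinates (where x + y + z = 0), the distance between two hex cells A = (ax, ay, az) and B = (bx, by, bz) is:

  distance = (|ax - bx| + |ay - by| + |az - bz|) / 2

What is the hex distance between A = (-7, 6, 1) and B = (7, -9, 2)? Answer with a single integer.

Answer: 15

Derivation:
|ax - bx| = |-7 - 7| = 14
|ay - by| = |6 - (-9)| = 15
|az - bz| = |1 - 2| = 1
distance = (14 + 15 + 1) / 2 = 30 / 2 = 15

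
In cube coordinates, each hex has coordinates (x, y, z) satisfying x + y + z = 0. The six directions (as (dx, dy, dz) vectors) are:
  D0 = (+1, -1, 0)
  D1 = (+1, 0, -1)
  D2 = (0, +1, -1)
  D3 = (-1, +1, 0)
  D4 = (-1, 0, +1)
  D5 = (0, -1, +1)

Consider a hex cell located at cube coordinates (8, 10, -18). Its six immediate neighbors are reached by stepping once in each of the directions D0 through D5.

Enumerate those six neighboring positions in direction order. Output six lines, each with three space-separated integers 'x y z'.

Answer: 9 9 -18
9 10 -19
8 11 -19
7 11 -18
7 10 -17
8 9 -17

Derivation:
Center: (8, 10, -18). Add each direction:
  D0: (8, 10, -18) + (1, -1, 0) = (9, 9, -18)
  D1: (8, 10, -18) + (1, 0, -1) = (9, 10, -19)
  D2: (8, 10, -18) + (0, 1, -1) = (8, 11, -19)
  D3: (8, 10, -18) + (-1, 1, 0) = (7, 11, -18)
  D4: (8, 10, -18) + (-1, 0, 1) = (7, 10, -17)
  D5: (8, 10, -18) + (0, -1, 1) = (8, 9, -17)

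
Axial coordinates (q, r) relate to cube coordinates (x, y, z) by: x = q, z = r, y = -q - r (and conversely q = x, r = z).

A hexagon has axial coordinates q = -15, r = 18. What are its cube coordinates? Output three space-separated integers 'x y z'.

x = q = -15
z = r = 18
y = -x - z = -(-15) - (18) = -3

Answer: -15 -3 18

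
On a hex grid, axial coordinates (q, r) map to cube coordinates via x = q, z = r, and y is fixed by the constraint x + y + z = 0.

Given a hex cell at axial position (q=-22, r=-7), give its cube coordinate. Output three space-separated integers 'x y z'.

Answer: -22 29 -7

Derivation:
x = q = -22
z = r = -7
y = -x - z = -(-22) - (-7) = 29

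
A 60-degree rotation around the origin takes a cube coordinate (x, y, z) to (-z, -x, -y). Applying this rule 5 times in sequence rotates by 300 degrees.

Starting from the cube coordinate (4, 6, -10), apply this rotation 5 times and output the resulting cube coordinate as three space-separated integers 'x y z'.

Answer: -6 10 -4

Derivation:
Start: (4, 6, -10)
Step 1: (4, 6, -10) -> (-(-10), -(4), -(6)) = (10, -4, -6)
Step 2: (10, -4, -6) -> (-(-6), -(10), -(-4)) = (6, -10, 4)
Step 3: (6, -10, 4) -> (-(4), -(6), -(-10)) = (-4, -6, 10)
Step 4: (-4, -6, 10) -> (-(10), -(-4), -(-6)) = (-10, 4, 6)
Step 5: (-10, 4, 6) -> (-(6), -(-10), -(4)) = (-6, 10, -4)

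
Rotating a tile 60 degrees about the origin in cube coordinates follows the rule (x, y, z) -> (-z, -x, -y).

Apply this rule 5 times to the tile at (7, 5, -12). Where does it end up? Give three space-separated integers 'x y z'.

Start: (7, 5, -12)
Step 1: (7, 5, -12) -> (-(-12), -(7), -(5)) = (12, -7, -5)
Step 2: (12, -7, -5) -> (-(-5), -(12), -(-7)) = (5, -12, 7)
Step 3: (5, -12, 7) -> (-(7), -(5), -(-12)) = (-7, -5, 12)
Step 4: (-7, -5, 12) -> (-(12), -(-7), -(-5)) = (-12, 7, 5)
Step 5: (-12, 7, 5) -> (-(5), -(-12), -(7)) = (-5, 12, -7)

Answer: -5 12 -7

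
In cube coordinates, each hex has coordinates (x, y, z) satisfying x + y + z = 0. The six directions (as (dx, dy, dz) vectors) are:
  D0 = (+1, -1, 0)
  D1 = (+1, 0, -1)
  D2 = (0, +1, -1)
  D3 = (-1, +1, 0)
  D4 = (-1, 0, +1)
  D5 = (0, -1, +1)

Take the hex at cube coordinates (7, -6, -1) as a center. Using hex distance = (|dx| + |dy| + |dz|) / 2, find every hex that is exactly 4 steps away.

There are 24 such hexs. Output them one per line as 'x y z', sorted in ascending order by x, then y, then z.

Walk ring at distance 4 from (7, -6, -1):
Start at center + D4*4 = (3, -6, 3)
  hex 0: (3, -6, 3)
  hex 1: (4, -7, 3)
  hex 2: (5, -8, 3)
  hex 3: (6, -9, 3)
  hex 4: (7, -10, 3)
  hex 5: (8, -10, 2)
  hex 6: (9, -10, 1)
  hex 7: (10, -10, 0)
  hex 8: (11, -10, -1)
  hex 9: (11, -9, -2)
  hex 10: (11, -8, -3)
  hex 11: (11, -7, -4)
  hex 12: (11, -6, -5)
  hex 13: (10, -5, -5)
  hex 14: (9, -4, -5)
  hex 15: (8, -3, -5)
  hex 16: (7, -2, -5)
  hex 17: (6, -2, -4)
  hex 18: (5, -2, -3)
  hex 19: (4, -2, -2)
  hex 20: (3, -2, -1)
  hex 21: (3, -3, 0)
  hex 22: (3, -4, 1)
  hex 23: (3, -5, 2)
Sorted: 24 hexes.

Answer: 3 -6 3
3 -5 2
3 -4 1
3 -3 0
3 -2 -1
4 -7 3
4 -2 -2
5 -8 3
5 -2 -3
6 -9 3
6 -2 -4
7 -10 3
7 -2 -5
8 -10 2
8 -3 -5
9 -10 1
9 -4 -5
10 -10 0
10 -5 -5
11 -10 -1
11 -9 -2
11 -8 -3
11 -7 -4
11 -6 -5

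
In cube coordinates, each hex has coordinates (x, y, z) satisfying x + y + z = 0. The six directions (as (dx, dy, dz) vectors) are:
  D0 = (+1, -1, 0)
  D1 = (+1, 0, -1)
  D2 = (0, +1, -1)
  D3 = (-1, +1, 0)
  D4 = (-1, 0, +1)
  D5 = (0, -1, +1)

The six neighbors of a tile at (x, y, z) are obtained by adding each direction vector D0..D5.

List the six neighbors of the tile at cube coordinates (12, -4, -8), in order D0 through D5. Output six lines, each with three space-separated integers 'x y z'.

Center: (12, -4, -8). Add each direction:
  D0: (12, -4, -8) + (1, -1, 0) = (13, -5, -8)
  D1: (12, -4, -8) + (1, 0, -1) = (13, -4, -9)
  D2: (12, -4, -8) + (0, 1, -1) = (12, -3, -9)
  D3: (12, -4, -8) + (-1, 1, 0) = (11, -3, -8)
  D4: (12, -4, -8) + (-1, 0, 1) = (11, -4, -7)
  D5: (12, -4, -8) + (0, -1, 1) = (12, -5, -7)

Answer: 13 -5 -8
13 -4 -9
12 -3 -9
11 -3 -8
11 -4 -7
12 -5 -7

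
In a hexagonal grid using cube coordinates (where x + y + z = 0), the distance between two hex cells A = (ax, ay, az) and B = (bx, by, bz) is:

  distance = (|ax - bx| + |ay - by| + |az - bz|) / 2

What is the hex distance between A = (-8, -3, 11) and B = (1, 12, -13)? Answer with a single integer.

Answer: 24

Derivation:
|ax - bx| = |-8 - 1| = 9
|ay - by| = |-3 - 12| = 15
|az - bz| = |11 - (-13)| = 24
distance = (9 + 15 + 24) / 2 = 48 / 2 = 24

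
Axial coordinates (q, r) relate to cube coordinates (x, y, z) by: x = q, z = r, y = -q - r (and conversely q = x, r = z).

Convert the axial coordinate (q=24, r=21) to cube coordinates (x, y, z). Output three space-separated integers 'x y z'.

x = q = 24
z = r = 21
y = -x - z = -(24) - (21) = -45

Answer: 24 -45 21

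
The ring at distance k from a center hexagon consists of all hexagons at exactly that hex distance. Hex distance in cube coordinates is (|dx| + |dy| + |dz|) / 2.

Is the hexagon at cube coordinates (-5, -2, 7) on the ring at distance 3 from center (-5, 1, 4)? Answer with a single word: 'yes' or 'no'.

Answer: yes

Derivation:
|px - cx| = |-5 - (-5)| = 0
|py - cy| = |-2 - 1| = 3
|pz - cz| = |7 - 4| = 3
distance = (0+3+3)/2 = 6/2 = 3
radius = 3; distance == radius -> yes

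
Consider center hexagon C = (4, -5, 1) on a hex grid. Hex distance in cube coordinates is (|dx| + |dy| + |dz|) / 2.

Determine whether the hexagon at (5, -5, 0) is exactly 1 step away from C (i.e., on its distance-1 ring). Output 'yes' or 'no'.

|px - cx| = |5 - 4| = 1
|py - cy| = |-5 - (-5)| = 0
|pz - cz| = |0 - 1| = 1
distance = (1+0+1)/2 = 2/2 = 1
radius = 1; distance == radius -> yes

Answer: yes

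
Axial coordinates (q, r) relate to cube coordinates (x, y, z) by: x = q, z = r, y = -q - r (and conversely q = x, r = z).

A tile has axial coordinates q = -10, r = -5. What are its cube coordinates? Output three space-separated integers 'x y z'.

x = q = -10
z = r = -5
y = -x - z = -(-10) - (-5) = 15

Answer: -10 15 -5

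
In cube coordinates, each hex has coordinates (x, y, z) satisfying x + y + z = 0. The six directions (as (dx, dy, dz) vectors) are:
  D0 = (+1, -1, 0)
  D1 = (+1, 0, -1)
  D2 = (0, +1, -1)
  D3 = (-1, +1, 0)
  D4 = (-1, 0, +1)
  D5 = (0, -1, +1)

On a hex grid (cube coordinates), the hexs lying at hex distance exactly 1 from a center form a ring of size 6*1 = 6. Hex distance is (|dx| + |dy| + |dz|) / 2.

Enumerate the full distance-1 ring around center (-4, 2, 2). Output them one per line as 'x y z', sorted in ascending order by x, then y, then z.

Answer: -5 2 3
-5 3 2
-4 1 3
-4 3 1
-3 1 2
-3 2 1

Derivation:
Walk ring at distance 1 from (-4, 2, 2):
Start at center + D4*1 = (-5, 2, 3)
  hex 0: (-5, 2, 3)
  hex 1: (-4, 1, 3)
  hex 2: (-3, 1, 2)
  hex 3: (-3, 2, 1)
  hex 4: (-4, 3, 1)
  hex 5: (-5, 3, 2)
Sorted: 6 hexes.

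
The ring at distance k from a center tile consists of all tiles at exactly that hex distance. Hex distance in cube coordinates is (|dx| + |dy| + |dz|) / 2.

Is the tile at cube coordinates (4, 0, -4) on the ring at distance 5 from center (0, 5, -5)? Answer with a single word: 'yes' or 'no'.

Answer: yes

Derivation:
|px - cx| = |4 - 0| = 4
|py - cy| = |0 - 5| = 5
|pz - cz| = |-4 - (-5)| = 1
distance = (4+5+1)/2 = 10/2 = 5
radius = 5; distance == radius -> yes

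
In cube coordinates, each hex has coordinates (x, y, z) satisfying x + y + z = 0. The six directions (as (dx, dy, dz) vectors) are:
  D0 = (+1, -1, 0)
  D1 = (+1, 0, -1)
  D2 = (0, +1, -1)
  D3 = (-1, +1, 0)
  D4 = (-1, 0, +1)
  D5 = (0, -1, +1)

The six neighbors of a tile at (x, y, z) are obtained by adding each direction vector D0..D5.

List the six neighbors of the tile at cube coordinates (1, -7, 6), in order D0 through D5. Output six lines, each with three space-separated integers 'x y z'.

Answer: 2 -8 6
2 -7 5
1 -6 5
0 -6 6
0 -7 7
1 -8 7

Derivation:
Center: (1, -7, 6). Add each direction:
  D0: (1, -7, 6) + (1, -1, 0) = (2, -8, 6)
  D1: (1, -7, 6) + (1, 0, -1) = (2, -7, 5)
  D2: (1, -7, 6) + (0, 1, -1) = (1, -6, 5)
  D3: (1, -7, 6) + (-1, 1, 0) = (0, -6, 6)
  D4: (1, -7, 6) + (-1, 0, 1) = (0, -7, 7)
  D5: (1, -7, 6) + (0, -1, 1) = (1, -8, 7)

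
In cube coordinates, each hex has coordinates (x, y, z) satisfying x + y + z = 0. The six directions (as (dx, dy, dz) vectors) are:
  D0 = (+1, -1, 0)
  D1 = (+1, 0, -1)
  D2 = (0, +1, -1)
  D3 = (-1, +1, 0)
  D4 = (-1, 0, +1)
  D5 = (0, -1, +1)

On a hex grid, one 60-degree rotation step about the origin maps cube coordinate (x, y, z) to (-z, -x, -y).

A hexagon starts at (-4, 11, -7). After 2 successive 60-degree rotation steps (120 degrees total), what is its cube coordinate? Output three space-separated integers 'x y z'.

Answer: 11 -7 -4

Derivation:
Start: (-4, 11, -7)
Step 1: (-4, 11, -7) -> (-(-7), -(-4), -(11)) = (7, 4, -11)
Step 2: (7, 4, -11) -> (-(-11), -(7), -(4)) = (11, -7, -4)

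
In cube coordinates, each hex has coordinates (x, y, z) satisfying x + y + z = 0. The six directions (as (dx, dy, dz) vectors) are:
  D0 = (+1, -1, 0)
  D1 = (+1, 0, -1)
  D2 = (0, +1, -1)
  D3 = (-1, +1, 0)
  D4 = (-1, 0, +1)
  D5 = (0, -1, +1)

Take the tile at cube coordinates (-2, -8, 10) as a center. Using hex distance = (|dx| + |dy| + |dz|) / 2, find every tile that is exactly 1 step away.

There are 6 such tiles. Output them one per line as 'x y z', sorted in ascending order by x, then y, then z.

Answer: -3 -8 11
-3 -7 10
-2 -9 11
-2 -7 9
-1 -9 10
-1 -8 9

Derivation:
Walk ring at distance 1 from (-2, -8, 10):
Start at center + D4*1 = (-3, -8, 11)
  hex 0: (-3, -8, 11)
  hex 1: (-2, -9, 11)
  hex 2: (-1, -9, 10)
  hex 3: (-1, -8, 9)
  hex 4: (-2, -7, 9)
  hex 5: (-3, -7, 10)
Sorted: 6 hexes.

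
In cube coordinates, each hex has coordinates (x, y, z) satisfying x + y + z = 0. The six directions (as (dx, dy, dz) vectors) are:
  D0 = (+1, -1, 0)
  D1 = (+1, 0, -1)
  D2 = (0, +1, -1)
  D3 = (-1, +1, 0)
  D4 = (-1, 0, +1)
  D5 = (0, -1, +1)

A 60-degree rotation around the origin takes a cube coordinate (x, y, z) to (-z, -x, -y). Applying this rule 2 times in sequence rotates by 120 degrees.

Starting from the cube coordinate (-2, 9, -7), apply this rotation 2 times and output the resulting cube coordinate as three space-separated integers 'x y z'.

Answer: 9 -7 -2

Derivation:
Start: (-2, 9, -7)
Step 1: (-2, 9, -7) -> (-(-7), -(-2), -(9)) = (7, 2, -9)
Step 2: (7, 2, -9) -> (-(-9), -(7), -(2)) = (9, -7, -2)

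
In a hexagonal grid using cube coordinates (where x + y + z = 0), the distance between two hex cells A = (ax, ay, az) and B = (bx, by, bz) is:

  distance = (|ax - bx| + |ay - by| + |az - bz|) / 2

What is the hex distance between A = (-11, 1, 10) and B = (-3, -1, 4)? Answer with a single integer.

Answer: 8

Derivation:
|ax - bx| = |-11 - (-3)| = 8
|ay - by| = |1 - (-1)| = 2
|az - bz| = |10 - 4| = 6
distance = (8 + 2 + 6) / 2 = 16 / 2 = 8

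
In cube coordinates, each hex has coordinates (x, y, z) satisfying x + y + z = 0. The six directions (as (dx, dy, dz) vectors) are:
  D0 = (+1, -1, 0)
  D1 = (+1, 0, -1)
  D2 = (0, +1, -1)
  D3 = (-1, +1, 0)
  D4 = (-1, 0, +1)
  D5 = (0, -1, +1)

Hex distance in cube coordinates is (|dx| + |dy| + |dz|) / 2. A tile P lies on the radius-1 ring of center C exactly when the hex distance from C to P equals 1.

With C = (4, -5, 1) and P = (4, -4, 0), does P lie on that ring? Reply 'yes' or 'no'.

|px - cx| = |4 - 4| = 0
|py - cy| = |-4 - (-5)| = 1
|pz - cz| = |0 - 1| = 1
distance = (0+1+1)/2 = 2/2 = 1
radius = 1; distance == radius -> yes

Answer: yes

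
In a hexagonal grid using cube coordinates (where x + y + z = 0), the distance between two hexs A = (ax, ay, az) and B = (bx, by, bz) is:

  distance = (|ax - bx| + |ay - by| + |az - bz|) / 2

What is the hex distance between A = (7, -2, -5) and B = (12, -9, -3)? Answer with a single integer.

|ax - bx| = |7 - 12| = 5
|ay - by| = |-2 - (-9)| = 7
|az - bz| = |-5 - (-3)| = 2
distance = (5 + 7 + 2) / 2 = 14 / 2 = 7

Answer: 7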